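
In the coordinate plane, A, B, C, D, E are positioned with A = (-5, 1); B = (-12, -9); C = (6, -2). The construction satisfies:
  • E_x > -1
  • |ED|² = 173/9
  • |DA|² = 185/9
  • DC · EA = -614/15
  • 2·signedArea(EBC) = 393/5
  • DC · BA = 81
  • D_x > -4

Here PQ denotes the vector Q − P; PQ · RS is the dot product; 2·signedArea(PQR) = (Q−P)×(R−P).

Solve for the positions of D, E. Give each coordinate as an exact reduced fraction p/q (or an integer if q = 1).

D = (-11/3, -10/3)
E = (-3/5, -1/5)

1. D_x = -11/3  [line -7·x + -10·y + -59 = 0 ∩ |DA|² = 185/9]
2. D_y = -10/3  [line -7·x + -10·y + -59 = 0 ∩ |DA|² = 185/9]
   → D = (-11/3, -10/3)
3. E_x = -3/5  [2·signedArea(EBC) = 393/5 ∩ DC · EA = -614/15]
4. E_y = -1/5  [2·signedArea(EBC) = 393/5 ∩ DC · EA = -614/15]
   → E = (-3/5, -1/5)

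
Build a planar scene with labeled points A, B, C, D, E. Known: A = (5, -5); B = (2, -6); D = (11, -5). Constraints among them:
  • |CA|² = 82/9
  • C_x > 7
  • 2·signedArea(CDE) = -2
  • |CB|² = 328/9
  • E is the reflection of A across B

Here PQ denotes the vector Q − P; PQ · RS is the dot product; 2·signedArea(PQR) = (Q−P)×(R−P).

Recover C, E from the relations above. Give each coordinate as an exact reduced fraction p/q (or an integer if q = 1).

1. E_x = -1  [E is the reflection of A across B]
2. E_y = -7  [E is the reflection of A across B]
   → E = (-1, -7)
3. C_x = 8  [line 2·x + -12·y + -80 = 0 ∩ |CA|² = 82/9]
4. C_y = -16/3  [line 2·x + -12·y + -80 = 0 ∩ |CA|² = 82/9]
   → C = (8, -16/3)

C = (8, -16/3)
E = (-1, -7)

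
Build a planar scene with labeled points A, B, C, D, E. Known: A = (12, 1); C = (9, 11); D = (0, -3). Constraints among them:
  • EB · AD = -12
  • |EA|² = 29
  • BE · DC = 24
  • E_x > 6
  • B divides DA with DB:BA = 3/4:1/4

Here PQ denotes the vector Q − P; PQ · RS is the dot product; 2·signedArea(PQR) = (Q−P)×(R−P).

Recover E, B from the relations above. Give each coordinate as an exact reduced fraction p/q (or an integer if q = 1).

1. B_x = 9  [B divides DA with DB:BA = 3/4:1/4]
2. B_y = 0  [B divides DA with DB:BA = 3/4:1/4]
   → B = (9, 0)
3. E_x = 7  [EB · AD = -12 ∩ BE · DC = 24]
4. E_y = 3  [EB · AD = -12 ∩ BE · DC = 24]
   → E = (7, 3)

B = (9, 0)
E = (7, 3)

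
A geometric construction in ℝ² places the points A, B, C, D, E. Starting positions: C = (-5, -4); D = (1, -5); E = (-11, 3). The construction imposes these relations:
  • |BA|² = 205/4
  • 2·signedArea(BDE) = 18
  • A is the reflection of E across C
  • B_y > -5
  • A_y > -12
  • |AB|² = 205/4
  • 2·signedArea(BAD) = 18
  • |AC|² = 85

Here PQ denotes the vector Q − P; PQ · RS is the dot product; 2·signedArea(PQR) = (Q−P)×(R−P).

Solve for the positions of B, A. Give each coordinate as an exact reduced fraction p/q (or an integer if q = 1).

1. A_x = 1  [A is the reflection of E across C]
2. A_y = -11  [A is the reflection of E across C]
   → A = (1, -11)
3. B_x = -2  [2·signedArea(BDE) = 18 ∩ 2·signedArea(BAD) = 18]
4. B_y = -9/2  [2·signedArea(BDE) = 18 ∩ 2·signedArea(BAD) = 18]
   → B = (-2, -9/2)

A = (1, -11)
B = (-2, -9/2)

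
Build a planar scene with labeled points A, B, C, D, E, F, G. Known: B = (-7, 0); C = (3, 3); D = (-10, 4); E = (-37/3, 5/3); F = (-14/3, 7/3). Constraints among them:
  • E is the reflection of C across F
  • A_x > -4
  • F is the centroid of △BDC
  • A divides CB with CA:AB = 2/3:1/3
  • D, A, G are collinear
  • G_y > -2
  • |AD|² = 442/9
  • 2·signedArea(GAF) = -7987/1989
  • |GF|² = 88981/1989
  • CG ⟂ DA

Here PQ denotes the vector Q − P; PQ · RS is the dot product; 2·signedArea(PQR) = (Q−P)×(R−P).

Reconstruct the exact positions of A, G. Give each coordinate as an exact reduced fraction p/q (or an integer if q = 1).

1. A_x = -11/3  [A divides CB with CA:AB = 2/3:1/3]
2. A_y = 1  [A divides CB with CA:AB = 2/3:1/3]
   → A = (-11/3, 1)
3. G_x = 222/221  [D, A, G are collinear ∩ CG ⟂ DA]
4. G_y = -268/221  [D, A, G are collinear ∩ CG ⟂ DA]
   → G = (222/221, -268/221)

A = (-11/3, 1)
G = (222/221, -268/221)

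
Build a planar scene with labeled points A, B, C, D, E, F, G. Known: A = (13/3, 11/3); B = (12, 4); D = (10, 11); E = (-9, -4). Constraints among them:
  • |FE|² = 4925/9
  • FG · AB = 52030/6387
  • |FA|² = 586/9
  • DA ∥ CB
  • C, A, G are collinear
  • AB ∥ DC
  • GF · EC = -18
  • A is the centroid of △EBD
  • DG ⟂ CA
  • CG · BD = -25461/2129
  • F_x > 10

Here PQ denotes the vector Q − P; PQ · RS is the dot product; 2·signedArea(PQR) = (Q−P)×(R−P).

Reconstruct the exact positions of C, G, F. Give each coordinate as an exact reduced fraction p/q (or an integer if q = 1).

C = (53/3, 34/3)
F = (32/3, 26/3)
G = (25039/2129, 16899/2129)

1. C_x = 53/3  [DA ∥ CB ∩ AB ∥ DC]
2. C_y = 34/3  [DA ∥ CB ∩ AB ∥ DC]
   → C = (53/3, 34/3)
3. G_x = 25039/2129  [C, A, G are collinear ∩ DG ⟂ CA]
4. G_y = 16899/2129  [C, A, G are collinear ∩ DG ⟂ CA]
   → G = (25039/2129, 16899/2129)
5. F_x = 32/3  [FG · AB = 52030/6387 ∩ GF · EC = -18]
6. F_y = 26/3  [FG · AB = 52030/6387 ∩ GF · EC = -18]
   → F = (32/3, 26/3)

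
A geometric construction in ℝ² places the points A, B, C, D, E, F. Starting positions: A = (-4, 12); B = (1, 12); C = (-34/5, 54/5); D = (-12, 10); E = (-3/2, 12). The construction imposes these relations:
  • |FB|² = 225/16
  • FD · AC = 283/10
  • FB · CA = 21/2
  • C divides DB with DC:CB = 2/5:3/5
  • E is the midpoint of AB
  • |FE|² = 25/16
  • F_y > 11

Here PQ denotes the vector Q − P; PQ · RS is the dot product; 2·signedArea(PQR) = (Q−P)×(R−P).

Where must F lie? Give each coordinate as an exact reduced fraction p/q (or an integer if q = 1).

F = (-11/4, 12)

1. F_x = -11/4  [line -14/5·x + -6/5·y + 67/10 = 0 ∩ |FB|² = 225/16]
2. F_y = 12  [line -14/5·x + -6/5·y + 67/10 = 0 ∩ |FB|² = 225/16]
   → F = (-11/4, 12)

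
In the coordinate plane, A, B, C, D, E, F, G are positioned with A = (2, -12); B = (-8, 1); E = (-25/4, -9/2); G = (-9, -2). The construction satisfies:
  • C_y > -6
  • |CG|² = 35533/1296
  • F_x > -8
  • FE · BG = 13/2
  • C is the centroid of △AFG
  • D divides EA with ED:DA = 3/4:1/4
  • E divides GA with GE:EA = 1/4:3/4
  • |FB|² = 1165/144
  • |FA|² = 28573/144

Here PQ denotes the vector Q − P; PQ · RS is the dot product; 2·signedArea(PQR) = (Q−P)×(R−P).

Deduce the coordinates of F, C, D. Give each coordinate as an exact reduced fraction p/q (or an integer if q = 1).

1. F_x = -31/4  [line 1·x + 3·y + 53/4 = 0 ∩ |FB|² = 1165/144]
2. F_y = -11/6  [line 1·x + 3·y + 53/4 = 0 ∩ |FB|² = 1165/144]
   → F = (-31/4, -11/6)
3. C_x = -59/12  [C is the centroid of △AFG]
4. C_y = -95/18  [C is the centroid of △AFG]
   → C = (-59/12, -95/18)
5. D_x = -1/16  [D divides EA with ED:DA = 3/4:1/4]
6. D_y = -81/8  [D divides EA with ED:DA = 3/4:1/4]
   → D = (-1/16, -81/8)

C = (-59/12, -95/18)
D = (-1/16, -81/8)
F = (-31/4, -11/6)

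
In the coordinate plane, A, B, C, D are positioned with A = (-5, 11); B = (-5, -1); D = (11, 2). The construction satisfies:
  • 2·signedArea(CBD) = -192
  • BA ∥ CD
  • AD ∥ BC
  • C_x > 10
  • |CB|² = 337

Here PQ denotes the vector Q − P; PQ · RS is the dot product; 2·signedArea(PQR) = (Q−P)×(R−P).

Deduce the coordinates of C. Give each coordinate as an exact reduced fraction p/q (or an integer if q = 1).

1. C_x = 11  [BA ∥ CD ∩ AD ∥ BC]
2. C_y = -10  [BA ∥ CD ∩ AD ∥ BC]
   → C = (11, -10)

C = (11, -10)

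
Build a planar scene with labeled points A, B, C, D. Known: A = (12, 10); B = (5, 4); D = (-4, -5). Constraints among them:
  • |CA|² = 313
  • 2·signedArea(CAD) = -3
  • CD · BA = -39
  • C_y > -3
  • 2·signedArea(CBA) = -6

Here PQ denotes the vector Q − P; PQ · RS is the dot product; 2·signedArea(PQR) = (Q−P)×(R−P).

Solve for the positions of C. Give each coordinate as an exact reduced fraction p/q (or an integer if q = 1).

C = (-1, -2)

1. C_x = -1  [2·signedArea(CBA) = -6 ∩ CD · BA = -39]
2. C_y = -2  [2·signedArea(CBA) = -6 ∩ CD · BA = -39]
   → C = (-1, -2)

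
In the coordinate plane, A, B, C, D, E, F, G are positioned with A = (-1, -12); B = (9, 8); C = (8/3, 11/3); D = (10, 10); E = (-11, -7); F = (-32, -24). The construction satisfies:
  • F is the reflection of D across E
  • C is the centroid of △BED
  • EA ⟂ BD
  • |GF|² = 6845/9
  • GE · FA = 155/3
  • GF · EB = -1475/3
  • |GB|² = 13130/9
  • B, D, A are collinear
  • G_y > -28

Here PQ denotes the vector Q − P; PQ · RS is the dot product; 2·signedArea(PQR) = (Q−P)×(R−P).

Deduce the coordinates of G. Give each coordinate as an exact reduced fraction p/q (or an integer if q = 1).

1. G_x = -14/3  [GF · EB = -1475/3 ∩ GE · FA = 155/3]
2. G_y = -83/3  [GF · EB = -1475/3 ∩ GE · FA = 155/3]
   → G = (-14/3, -83/3)

G = (-14/3, -83/3)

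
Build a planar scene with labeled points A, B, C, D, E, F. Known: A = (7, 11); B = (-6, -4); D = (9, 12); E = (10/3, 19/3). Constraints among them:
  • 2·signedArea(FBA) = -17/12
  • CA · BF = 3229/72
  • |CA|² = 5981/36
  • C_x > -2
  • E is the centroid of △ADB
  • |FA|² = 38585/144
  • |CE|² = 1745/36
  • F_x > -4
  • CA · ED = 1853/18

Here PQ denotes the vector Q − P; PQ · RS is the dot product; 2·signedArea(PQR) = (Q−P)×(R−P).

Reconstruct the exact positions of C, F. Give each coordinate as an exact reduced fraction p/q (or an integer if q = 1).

C = (-4/3, 7/6)
F = (-11/3, -17/12)

1. C_x = -4/3  [line -17/3·x + -17/3·y + -17/18 = 0 ∩ |CA|² = 5981/36]
2. C_y = 7/6  [line -17/3·x + -17/3·y + -17/18 = 0 ∩ |CA|² = 5981/36]
   → C = (-4/3, 7/6)
3. F_x = -11/3  [2·signedArea(FBA) = -17/12 ∩ CA · BF = 3229/72]
4. F_y = -17/12  [2·signedArea(FBA) = -17/12 ∩ CA · BF = 3229/72]
   → F = (-11/3, -17/12)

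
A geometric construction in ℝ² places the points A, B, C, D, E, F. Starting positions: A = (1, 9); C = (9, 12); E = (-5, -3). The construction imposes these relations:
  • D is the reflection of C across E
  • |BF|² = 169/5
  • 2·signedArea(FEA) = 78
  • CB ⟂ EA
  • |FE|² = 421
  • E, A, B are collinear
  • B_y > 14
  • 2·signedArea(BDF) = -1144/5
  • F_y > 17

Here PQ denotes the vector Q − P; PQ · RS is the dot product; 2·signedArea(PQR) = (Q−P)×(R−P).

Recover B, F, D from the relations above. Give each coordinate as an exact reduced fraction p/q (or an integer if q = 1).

B = (19/5, 73/5)
D = (-19, -18)
F = (-7/5, 86/5)

1. B_x = 19/5  [E, A, B are collinear ∩ CB ⟂ EA]
2. B_y = 73/5  [E, A, B are collinear ∩ CB ⟂ EA]
   → B = (19/5, 73/5)
3. F_x = -7/5  [line -12·x + 6·y + -120 = 0 ∩ |FE|² = 421]
4. F_y = 86/5  [line -12·x + 6·y + -120 = 0 ∩ |FE|² = 421]
   → F = (-7/5, 86/5)
5. D_x = -19  [D is the reflection of C across E]
6. D_y = -18  [D is the reflection of C across E]
   → D = (-19, -18)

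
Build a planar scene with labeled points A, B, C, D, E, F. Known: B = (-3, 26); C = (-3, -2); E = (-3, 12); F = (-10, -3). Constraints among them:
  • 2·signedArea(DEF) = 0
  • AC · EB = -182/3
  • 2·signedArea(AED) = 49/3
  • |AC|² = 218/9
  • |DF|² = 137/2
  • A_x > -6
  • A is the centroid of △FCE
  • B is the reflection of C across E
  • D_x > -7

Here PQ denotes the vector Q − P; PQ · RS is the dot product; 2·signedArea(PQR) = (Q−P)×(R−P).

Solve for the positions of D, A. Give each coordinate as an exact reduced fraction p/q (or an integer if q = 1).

1. D_x = -13/2  [line 15·x + -7·y + 129 = 0 ∩ |DF|² = 137/2]
2. D_y = 9/2  [line 15·x + -7·y + 129 = 0 ∩ |DF|² = 137/2]
   → D = (-13/2, 9/2)
3. A_x = -16/3  [A is the centroid of △FCE]
4. A_y = 7/3  [A is the centroid of △FCE]
   → A = (-16/3, 7/3)

A = (-16/3, 7/3)
D = (-13/2, 9/2)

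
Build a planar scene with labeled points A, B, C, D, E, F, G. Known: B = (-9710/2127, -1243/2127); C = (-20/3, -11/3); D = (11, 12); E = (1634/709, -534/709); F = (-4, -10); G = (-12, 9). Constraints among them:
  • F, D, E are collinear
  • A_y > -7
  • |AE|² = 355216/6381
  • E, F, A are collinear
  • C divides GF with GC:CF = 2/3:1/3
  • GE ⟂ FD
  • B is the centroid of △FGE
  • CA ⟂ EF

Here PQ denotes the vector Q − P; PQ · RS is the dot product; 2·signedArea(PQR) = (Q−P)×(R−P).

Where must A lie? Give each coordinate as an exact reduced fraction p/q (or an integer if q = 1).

1. A_x = -1346/709  [E, F, A are collinear ∩ CA ⟂ EF]
2. A_y = -14714/2127  [E, F, A are collinear ∩ CA ⟂ EF]
   → A = (-1346/709, -14714/2127)

A = (-1346/709, -14714/2127)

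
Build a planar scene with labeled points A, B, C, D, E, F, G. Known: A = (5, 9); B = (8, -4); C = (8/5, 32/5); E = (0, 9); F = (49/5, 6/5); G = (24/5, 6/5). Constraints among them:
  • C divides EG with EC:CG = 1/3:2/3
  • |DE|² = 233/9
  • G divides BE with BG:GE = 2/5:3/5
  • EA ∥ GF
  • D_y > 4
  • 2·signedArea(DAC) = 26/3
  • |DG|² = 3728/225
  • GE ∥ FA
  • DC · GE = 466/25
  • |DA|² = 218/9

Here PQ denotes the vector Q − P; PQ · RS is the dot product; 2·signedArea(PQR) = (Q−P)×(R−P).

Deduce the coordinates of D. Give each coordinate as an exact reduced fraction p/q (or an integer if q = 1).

D = (8/3, 14/3)

1. D_x = 8/3  [DC · GE = 466/25 ∩ 2·signedArea(DAC) = 26/3]
2. D_y = 14/3  [DC · GE = 466/25 ∩ 2·signedArea(DAC) = 26/3]
   → D = (8/3, 14/3)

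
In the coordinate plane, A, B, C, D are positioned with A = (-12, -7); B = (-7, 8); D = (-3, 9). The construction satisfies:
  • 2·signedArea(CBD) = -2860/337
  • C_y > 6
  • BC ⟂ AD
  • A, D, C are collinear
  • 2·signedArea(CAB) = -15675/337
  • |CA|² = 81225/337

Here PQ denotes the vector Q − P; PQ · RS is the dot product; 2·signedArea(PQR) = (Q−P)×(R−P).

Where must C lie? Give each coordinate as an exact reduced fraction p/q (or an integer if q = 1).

C = (-1479/337, 2201/337)

1. C_x = -1479/337  [A, D, C are collinear ∩ BC ⟂ AD]
2. C_y = 2201/337  [A, D, C are collinear ∩ BC ⟂ AD]
   → C = (-1479/337, 2201/337)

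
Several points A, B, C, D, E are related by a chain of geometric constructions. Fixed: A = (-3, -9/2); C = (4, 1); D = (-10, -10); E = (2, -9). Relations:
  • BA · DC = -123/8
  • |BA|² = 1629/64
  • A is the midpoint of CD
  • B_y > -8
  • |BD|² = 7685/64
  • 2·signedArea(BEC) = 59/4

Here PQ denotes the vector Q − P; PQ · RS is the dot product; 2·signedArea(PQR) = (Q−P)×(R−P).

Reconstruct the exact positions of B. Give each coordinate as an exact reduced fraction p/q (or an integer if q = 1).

B = (3/4, -63/8)

1. B_x = 3/4  [2·signedArea(BEC) = 59/4 ∩ BA · DC = -123/8]
2. B_y = -63/8  [2·signedArea(BEC) = 59/4 ∩ BA · DC = -123/8]
   → B = (3/4, -63/8)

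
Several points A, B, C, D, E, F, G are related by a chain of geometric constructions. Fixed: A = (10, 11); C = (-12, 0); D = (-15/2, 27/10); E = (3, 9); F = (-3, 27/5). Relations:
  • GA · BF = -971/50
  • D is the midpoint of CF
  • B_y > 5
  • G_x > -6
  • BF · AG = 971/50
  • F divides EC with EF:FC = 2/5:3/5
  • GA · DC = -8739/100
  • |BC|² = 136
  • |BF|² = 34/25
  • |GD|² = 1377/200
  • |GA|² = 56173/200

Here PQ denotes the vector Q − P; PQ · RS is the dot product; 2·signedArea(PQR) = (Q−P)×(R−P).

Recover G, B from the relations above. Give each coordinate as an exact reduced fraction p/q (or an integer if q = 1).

B = (-2, 6)
G = (-21/4, 81/20)

1. G_x = -21/4  [line 9/2·x + 27/10·y + 1269/100 = 0 ∩ |GD|² = 1377/200]
2. G_y = 81/20  [line 9/2·x + 27/10·y + 1269/100 = 0 ∩ |GD|² = 1377/200]
   → G = (-21/4, 81/20)
3. B_x = -2  [line 61/4·x + 139/20·y + -56/5 = 0 ∩ |BC|² = 136]
4. B_y = 6  [line 61/4·x + 139/20·y + -56/5 = 0 ∩ |BC|² = 136]
   → B = (-2, 6)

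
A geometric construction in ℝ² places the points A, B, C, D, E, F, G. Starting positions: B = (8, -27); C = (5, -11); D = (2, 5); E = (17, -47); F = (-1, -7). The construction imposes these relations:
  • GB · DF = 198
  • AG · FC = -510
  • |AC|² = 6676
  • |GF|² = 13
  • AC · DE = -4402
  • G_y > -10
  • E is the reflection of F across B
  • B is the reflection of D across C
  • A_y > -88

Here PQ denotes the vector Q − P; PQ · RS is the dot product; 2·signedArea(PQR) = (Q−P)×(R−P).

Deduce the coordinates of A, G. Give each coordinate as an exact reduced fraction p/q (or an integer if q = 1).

A = (35, -87)
G = (2, -9)

1. A_x = 35  [line -15·x + 52·y + 5049 = 0 ∩ |AC|² = 6676]
2. A_y = -87  [line -15·x + 52·y + 5049 = 0 ∩ |AC|² = 6676]
   → A = (35, -87)
3. G_x = 2  [AG · FC = -510 ∩ GB · DF = 198]
4. G_y = -9  [AG · FC = -510 ∩ GB · DF = 198]
   → G = (2, -9)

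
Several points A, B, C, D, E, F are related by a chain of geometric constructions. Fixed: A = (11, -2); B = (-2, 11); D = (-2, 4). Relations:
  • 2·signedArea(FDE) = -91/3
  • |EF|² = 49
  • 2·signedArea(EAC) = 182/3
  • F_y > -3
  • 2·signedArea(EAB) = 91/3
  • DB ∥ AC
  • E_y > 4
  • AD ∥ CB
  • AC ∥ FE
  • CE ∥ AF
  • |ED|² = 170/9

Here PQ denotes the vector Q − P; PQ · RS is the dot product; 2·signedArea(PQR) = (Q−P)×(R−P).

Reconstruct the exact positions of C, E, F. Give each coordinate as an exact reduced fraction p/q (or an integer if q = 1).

C = (11, 5)
E = (7/3, 13/3)
F = (7/3, -8/3)

1. C_x = 11  [AD ∥ CB ∩ DB ∥ AC]
2. C_y = 5  [AD ∥ CB ∩ DB ∥ AC]
   → C = (11, 5)
3. E_x = 7/3  [2·signedArea(EAB) = 91/3 ∩ 2·signedArea(EAC) = 182/3]
4. E_y = 13/3  [2·signedArea(EAB) = 91/3 ∩ 2·signedArea(EAC) = 182/3]
   → E = (7/3, 13/3)
5. F_x = 7/3  [AC ∥ FE ∩ CE ∥ AF]
6. F_y = -8/3  [AC ∥ FE ∩ CE ∥ AF]
   → F = (7/3, -8/3)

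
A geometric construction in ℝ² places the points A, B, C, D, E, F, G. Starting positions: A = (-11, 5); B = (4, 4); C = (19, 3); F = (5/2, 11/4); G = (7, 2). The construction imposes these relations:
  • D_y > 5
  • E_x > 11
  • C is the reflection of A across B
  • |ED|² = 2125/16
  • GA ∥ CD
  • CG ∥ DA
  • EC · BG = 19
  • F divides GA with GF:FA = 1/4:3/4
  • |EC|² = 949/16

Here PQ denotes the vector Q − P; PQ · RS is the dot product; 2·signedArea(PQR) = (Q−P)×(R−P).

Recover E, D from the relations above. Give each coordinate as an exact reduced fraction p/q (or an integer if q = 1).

1. D_x = 1  [CG ∥ DA ∩ GA ∥ CD]
2. D_y = 6  [CG ∥ DA ∩ GA ∥ CD]
   → D = (1, 6)
3. E_x = 23/2  [line -3·x + 2·y + 32 = 0 ∩ |ED|² = 2125/16]
4. E_y = 5/4  [line -3·x + 2·y + 32 = 0 ∩ |ED|² = 2125/16]
   → E = (23/2, 5/4)

D = (1, 6)
E = (23/2, 5/4)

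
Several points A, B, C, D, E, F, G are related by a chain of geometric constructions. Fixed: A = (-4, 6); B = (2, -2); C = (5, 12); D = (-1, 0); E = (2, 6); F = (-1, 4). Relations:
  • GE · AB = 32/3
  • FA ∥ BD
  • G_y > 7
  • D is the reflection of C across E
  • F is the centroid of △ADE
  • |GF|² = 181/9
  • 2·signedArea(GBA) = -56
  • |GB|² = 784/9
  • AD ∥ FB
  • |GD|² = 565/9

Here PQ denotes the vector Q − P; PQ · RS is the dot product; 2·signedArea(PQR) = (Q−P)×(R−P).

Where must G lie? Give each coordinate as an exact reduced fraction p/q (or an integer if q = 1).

G = (2, 22/3)

1. G_x = 2  [2·signedArea(GBA) = -56 ∩ GE · AB = 32/3]
2. G_y = 22/3  [2·signedArea(GBA) = -56 ∩ GE · AB = 32/3]
   → G = (2, 22/3)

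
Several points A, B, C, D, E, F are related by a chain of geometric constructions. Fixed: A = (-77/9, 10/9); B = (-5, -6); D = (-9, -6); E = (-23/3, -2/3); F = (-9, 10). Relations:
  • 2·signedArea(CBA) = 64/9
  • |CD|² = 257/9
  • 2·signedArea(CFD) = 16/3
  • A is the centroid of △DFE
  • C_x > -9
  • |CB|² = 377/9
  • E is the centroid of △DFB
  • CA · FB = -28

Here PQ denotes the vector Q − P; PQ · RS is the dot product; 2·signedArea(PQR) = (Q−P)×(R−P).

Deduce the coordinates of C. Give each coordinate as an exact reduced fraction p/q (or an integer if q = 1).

C = (-26/3, -2/3)

1. C_x = -26/3  [2·signedArea(CBA) = 64/9 ∩ 2·signedArea(CFD) = 16/3]
2. C_y = -2/3  [2·signedArea(CBA) = 64/9 ∩ 2·signedArea(CFD) = 16/3]
   → C = (-26/3, -2/3)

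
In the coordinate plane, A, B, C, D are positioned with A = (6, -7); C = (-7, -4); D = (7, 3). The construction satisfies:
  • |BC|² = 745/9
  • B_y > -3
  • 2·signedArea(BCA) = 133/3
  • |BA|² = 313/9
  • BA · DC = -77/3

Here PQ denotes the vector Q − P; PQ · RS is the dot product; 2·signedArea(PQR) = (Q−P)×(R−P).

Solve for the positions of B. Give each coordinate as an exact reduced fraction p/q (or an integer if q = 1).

B = (2, -8/3)

1. B_x = 2  [2·signedArea(BCA) = 133/3 ∩ BA · DC = -77/3]
2. B_y = -8/3  [2·signedArea(BCA) = 133/3 ∩ BA · DC = -77/3]
   → B = (2, -8/3)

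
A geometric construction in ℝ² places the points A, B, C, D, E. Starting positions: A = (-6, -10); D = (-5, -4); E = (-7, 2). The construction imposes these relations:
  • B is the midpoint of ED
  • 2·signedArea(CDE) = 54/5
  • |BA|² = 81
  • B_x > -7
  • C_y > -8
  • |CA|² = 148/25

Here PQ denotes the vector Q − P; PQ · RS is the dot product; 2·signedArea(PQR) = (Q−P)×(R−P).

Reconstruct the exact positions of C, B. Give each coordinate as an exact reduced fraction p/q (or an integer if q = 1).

B = (-6, -1)
C = (-28/5, -38/5)

1. C_x = -28/5  [line -6·x + -2·y + -244/5 = 0 ∩ |CA|² = 148/25]
2. C_y = -38/5  [line -6·x + -2·y + -244/5 = 0 ∩ |CA|² = 148/25]
   → C = (-28/5, -38/5)
3. B_x = -6  [B is the midpoint of ED]
4. B_y = -1  [B is the midpoint of ED]
   → B = (-6, -1)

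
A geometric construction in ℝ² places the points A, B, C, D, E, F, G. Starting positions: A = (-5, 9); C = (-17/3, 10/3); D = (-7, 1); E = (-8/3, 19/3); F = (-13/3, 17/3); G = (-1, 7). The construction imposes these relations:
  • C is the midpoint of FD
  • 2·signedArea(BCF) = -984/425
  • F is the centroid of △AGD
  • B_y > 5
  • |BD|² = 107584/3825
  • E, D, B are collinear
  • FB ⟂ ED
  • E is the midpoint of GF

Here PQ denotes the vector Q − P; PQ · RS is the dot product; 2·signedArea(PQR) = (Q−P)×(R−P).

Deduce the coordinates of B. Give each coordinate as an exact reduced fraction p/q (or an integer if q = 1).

B = (-4661/1275, 6523/1275)

1. B_x = -4661/1275  [E, D, B are collinear ∩ FB ⟂ ED]
2. B_y = 6523/1275  [E, D, B are collinear ∩ FB ⟂ ED]
   → B = (-4661/1275, 6523/1275)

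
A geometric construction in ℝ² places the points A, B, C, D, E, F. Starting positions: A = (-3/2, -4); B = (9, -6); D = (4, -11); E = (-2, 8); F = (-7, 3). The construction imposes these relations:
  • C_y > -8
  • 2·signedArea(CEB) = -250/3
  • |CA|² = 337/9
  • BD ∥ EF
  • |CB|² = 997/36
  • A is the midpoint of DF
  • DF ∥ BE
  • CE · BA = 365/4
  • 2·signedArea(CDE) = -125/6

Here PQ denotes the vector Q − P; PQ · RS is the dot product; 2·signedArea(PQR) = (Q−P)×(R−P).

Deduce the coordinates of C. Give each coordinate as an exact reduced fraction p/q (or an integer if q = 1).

C = (23/6, -7)

1. C_x = 23/6  [CE · BA = 365/4 ∩ 2·signedArea(CDE) = -125/6]
2. C_y = -7  [CE · BA = 365/4 ∩ 2·signedArea(CDE) = -125/6]
   → C = (23/6, -7)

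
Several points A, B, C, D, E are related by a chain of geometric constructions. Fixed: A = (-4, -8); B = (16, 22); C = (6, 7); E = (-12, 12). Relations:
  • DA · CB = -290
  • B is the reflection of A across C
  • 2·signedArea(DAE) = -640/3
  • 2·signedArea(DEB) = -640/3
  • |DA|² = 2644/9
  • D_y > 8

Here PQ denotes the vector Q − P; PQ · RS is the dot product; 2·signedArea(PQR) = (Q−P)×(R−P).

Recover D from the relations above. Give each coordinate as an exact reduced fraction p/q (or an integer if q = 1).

D = (0, 26/3)

1. D_x = 0  [DA · CB = -290 ∩ 2·signedArea(DEB) = -640/3]
2. D_y = 26/3  [DA · CB = -290 ∩ 2·signedArea(DEB) = -640/3]
   → D = (0, 26/3)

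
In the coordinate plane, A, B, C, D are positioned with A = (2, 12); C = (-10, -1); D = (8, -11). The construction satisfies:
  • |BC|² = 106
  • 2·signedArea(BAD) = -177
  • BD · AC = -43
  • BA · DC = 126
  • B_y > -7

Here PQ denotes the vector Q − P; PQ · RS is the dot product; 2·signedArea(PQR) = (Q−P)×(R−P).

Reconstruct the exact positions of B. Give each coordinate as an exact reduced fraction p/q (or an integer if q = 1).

B = (-1, -6)

1. B_x = -1  [BD · AC = -43 ∩ BA · DC = 126]
2. B_y = -6  [BD · AC = -43 ∩ BA · DC = 126]
   → B = (-1, -6)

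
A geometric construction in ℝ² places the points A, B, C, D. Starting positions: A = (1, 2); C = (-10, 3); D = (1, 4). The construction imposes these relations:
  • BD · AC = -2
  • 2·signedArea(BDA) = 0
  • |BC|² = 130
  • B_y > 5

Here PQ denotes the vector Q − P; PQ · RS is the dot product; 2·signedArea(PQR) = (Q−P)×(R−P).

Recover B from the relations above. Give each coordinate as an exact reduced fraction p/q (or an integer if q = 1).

1. B_x = 1  [2·signedArea(BDA) = 0 ∩ BD · AC = -2]
2. B_y = 6  [2·signedArea(BDA) = 0 ∩ BD · AC = -2]
   → B = (1, 6)

B = (1, 6)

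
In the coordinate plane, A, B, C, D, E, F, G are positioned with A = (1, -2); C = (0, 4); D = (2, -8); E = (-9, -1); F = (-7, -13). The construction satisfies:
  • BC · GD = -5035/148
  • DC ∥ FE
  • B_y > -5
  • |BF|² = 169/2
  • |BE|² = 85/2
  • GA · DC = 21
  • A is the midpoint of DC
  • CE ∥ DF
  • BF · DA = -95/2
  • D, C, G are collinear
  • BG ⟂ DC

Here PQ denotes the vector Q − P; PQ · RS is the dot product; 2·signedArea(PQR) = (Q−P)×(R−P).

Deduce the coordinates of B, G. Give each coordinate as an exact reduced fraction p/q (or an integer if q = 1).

1. B_x = -7/2  [line 1·x + -6·y + -47/2 = 0 ∩ |BF|² = 169/2]
2. B_y = -9/2  [line 1·x + -6·y + -47/2 = 0 ∩ |BF|² = 169/2]
   → B = (-7/2, -9/2)
3. G_x = 95/74  [D, C, G are collinear ∩ BG ⟂ DC]
4. G_y = -137/37  [D, C, G are collinear ∩ BG ⟂ DC]
   → G = (95/74, -137/37)

B = (-7/2, -9/2)
G = (95/74, -137/37)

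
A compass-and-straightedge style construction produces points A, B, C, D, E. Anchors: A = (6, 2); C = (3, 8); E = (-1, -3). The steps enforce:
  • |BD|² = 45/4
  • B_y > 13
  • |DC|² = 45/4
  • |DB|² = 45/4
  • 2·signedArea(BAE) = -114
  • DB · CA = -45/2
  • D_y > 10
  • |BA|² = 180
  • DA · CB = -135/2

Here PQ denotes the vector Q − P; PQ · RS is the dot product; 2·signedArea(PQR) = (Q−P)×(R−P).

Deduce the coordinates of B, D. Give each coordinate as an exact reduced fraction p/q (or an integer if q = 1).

1. B_x = 0  [line 5·x + -7·y + 98 = 0 ∩ |BA|² = 180]
2. B_y = 14  [line 5·x + -7·y + 98 = 0 ∩ |BA|² = 180]
   → B = (0, 14)
3. D_x = 3/2  [line -3·x + 6·y + -123/2 = 0 ∩ |BD|² = 45/4]
4. D_y = 11  [line -3·x + 6·y + -123/2 = 0 ∩ |BD|² = 45/4]
   → D = (3/2, 11)

B = (0, 14)
D = (3/2, 11)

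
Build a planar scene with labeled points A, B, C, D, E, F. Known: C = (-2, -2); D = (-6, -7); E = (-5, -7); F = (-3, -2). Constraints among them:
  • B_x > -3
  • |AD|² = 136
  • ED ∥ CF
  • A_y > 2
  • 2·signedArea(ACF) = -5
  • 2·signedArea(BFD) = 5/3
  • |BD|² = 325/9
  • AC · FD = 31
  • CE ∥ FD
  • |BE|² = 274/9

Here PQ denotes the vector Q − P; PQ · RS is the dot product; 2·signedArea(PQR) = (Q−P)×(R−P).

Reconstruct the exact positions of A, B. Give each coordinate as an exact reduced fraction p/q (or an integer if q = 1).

A = (0, 3)
B = (-8/3, -2)

1. A_x = 0  [2·signedArea(ACF) = -5 ∩ AC · FD = 31]
2. A_y = 3  [2·signedArea(ACF) = -5 ∩ AC · FD = 31]
   → A = (0, 3)
3. B_x = -8/3  [line 5·x + -3·y + 22/3 = 0 ∩ |BE|² = 274/9]
4. B_y = -2  [line 5·x + -3·y + 22/3 = 0 ∩ |BE|² = 274/9]
   → B = (-8/3, -2)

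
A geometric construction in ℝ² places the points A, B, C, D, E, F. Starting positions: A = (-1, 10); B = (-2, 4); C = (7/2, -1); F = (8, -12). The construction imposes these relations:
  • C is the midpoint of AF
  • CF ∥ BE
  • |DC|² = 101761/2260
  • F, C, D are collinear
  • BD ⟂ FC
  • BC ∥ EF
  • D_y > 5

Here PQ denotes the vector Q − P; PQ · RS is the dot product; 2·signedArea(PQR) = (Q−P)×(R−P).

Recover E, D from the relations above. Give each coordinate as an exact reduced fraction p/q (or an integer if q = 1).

D = (542/565, 2944/565)
E = (5/2, -7)

1. E_x = 5/2  [BC ∥ EF ∩ CF ∥ BE]
2. E_y = -7  [BC ∥ EF ∩ CF ∥ BE]
   → E = (5/2, -7)
3. D_x = 542/565  [F, C, D are collinear ∩ BD ⟂ FC]
4. D_y = 2944/565  [F, C, D are collinear ∩ BD ⟂ FC]
   → D = (542/565, 2944/565)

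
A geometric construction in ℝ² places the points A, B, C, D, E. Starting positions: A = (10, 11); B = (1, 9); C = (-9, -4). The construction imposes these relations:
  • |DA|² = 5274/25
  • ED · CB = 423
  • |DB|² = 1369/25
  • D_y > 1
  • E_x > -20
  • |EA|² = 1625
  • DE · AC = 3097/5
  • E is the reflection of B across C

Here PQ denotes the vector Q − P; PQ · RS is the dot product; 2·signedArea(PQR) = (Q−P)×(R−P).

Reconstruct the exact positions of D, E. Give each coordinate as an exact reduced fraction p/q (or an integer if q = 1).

D = (-7/5, 2)
E = (-19, -17)

1. E_x = -19  [E is the reflection of B across C]
2. E_y = -17  [E is the reflection of B across C]
   → E = (-19, -17)
3. D_x = -7/5  [DE · AC = 3097/5 ∩ ED · CB = 423]
4. D_y = 2  [DE · AC = 3097/5 ∩ ED · CB = 423]
   → D = (-7/5, 2)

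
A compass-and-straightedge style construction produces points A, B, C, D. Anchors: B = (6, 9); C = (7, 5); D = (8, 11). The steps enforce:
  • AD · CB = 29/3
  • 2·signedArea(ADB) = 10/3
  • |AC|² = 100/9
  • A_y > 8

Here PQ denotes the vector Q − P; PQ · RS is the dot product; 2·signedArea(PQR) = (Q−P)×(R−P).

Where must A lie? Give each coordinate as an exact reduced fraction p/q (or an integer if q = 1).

A = (7, 25/3)

1. A_x = 7  [AD · CB = 29/3 ∩ 2·signedArea(ADB) = 10/3]
2. A_y = 25/3  [AD · CB = 29/3 ∩ 2·signedArea(ADB) = 10/3]
   → A = (7, 25/3)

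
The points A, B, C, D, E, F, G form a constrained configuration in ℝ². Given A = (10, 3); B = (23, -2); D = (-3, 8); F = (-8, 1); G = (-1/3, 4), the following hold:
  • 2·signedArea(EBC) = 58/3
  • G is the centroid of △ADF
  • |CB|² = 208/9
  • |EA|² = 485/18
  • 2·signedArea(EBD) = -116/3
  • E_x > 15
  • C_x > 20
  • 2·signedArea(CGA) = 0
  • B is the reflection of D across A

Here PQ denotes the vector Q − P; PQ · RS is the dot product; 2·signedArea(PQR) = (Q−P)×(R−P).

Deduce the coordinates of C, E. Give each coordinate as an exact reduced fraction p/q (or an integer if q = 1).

1. E_x = 91/6  [line -10·x + -26·y + 650/3 = 0 ∩ |EA|² = 485/18]
2. E_y = 5/2  [line -10·x + -26·y + 650/3 = 0 ∩ |EA|² = 485/18]
   → E = (91/6, 5/2)
3. C_x = 61/3  [2·signedArea(CGA) = 0 ∩ 2·signedArea(EBC) = 58/3]
4. C_y = 2  [2·signedArea(CGA) = 0 ∩ 2·signedArea(EBC) = 58/3]
   → C = (61/3, 2)

C = (61/3, 2)
E = (91/6, 5/2)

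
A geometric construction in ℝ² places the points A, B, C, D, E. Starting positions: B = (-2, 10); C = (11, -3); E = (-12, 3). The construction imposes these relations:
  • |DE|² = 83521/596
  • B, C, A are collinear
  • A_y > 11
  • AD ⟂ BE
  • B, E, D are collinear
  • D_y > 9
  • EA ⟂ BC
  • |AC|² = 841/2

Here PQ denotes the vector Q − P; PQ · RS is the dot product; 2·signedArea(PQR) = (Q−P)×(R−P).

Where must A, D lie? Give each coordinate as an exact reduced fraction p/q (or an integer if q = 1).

A = (-7/2, 23/2)
D = (-343/149, 2917/298)

1. A_x = -7/2  [B, C, A are collinear ∩ EA ⟂ BC]
2. A_y = 23/2  [B, C, A are collinear ∩ EA ⟂ BC]
   → A = (-7/2, 23/2)
3. D_x = -343/149  [B, E, D are collinear ∩ AD ⟂ BE]
4. D_y = 2917/298  [B, E, D are collinear ∩ AD ⟂ BE]
   → D = (-343/149, 2917/298)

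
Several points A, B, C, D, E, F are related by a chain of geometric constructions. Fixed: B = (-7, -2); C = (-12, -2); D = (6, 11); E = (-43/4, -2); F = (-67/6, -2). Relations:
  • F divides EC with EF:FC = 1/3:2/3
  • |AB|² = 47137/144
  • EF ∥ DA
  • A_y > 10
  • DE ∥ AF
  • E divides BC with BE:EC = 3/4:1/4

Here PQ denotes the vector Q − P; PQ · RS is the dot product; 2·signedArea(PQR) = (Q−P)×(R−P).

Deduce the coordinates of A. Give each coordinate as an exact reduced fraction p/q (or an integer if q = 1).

A = (67/12, 11)

1. A_x = 67/12  [DE ∥ AF ∩ EF ∥ DA]
2. A_y = 11  [DE ∥ AF ∩ EF ∥ DA]
   → A = (67/12, 11)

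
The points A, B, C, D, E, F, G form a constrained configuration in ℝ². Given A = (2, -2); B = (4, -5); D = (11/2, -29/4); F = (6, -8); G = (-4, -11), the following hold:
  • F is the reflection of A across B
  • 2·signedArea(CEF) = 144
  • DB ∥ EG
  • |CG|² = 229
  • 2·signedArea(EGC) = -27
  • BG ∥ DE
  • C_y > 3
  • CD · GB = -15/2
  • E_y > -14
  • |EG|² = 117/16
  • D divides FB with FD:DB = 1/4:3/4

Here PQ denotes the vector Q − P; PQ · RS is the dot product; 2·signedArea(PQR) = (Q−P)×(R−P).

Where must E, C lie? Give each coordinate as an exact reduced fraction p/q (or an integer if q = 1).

C = (-2, 4)
E = (-5/2, -53/4)

1. E_x = -5/2  [DB ∥ EG ∩ BG ∥ DE]
2. E_y = -53/4  [DB ∥ EG ∩ BG ∥ DE]
   → E = (-5/2, -53/4)
3. C_x = -2  [2·signedArea(CEF) = 144 ∩ CD · GB = -15/2]
4. C_y = 4  [2·signedArea(CEF) = 144 ∩ CD · GB = -15/2]
   → C = (-2, 4)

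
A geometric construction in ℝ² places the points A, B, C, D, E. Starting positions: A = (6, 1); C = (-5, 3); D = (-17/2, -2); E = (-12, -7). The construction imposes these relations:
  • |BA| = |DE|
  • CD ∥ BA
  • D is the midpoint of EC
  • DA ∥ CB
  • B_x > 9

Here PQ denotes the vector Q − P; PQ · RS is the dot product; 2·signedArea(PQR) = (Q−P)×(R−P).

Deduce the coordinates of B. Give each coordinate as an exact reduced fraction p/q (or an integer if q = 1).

1. B_x = 19/2  [CD ∥ BA ∩ DA ∥ CB]
2. B_y = 6  [CD ∥ BA ∩ DA ∥ CB]
   → B = (19/2, 6)

B = (19/2, 6)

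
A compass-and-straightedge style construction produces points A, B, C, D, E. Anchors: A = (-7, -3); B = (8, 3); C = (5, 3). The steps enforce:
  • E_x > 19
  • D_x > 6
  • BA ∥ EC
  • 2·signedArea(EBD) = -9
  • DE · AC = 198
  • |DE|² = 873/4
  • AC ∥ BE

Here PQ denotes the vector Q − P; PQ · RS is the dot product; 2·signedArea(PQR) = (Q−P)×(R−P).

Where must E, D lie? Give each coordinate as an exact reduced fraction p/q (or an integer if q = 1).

1. E_x = 20  [BA ∥ EC ∩ AC ∥ BE]
2. E_y = 9  [BA ∥ EC ∩ AC ∥ BE]
   → E = (20, 9)
3. D_x = 13/2  [DE · AC = 198 ∩ 2·signedArea(EBD) = -9]
4. D_y = 3  [DE · AC = 198 ∩ 2·signedArea(EBD) = -9]
   → D = (13/2, 3)

D = (13/2, 3)
E = (20, 9)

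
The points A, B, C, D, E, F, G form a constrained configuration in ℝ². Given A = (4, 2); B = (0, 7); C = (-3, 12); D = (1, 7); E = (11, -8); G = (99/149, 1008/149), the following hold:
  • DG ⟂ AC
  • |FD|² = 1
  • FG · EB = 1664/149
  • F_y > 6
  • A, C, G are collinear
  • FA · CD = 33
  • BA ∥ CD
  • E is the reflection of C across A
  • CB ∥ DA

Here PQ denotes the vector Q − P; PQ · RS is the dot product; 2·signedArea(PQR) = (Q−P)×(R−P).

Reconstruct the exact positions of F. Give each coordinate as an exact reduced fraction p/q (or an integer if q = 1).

1. F_x = 2  [FA · CD = 33 ∩ FG · EB = 1664/149]
2. F_y = 7  [FA · CD = 33 ∩ FG · EB = 1664/149]
   → F = (2, 7)

F = (2, 7)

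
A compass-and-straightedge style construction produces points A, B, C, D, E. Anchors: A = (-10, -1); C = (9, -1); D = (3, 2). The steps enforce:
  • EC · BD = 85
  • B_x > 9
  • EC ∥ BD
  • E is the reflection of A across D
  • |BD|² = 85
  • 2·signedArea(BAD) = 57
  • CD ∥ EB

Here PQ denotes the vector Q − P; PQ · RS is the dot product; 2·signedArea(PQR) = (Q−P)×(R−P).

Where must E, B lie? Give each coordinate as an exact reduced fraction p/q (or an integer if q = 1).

1. E_x = 16  [E is the reflection of A across D]
2. E_y = 5  [E is the reflection of A across D]
   → E = (16, 5)
3. B_x = 10  [EC ∥ BD ∩ CD ∥ EB]
4. B_y = 8  [EC ∥ BD ∩ CD ∥ EB]
   → B = (10, 8)

B = (10, 8)
E = (16, 5)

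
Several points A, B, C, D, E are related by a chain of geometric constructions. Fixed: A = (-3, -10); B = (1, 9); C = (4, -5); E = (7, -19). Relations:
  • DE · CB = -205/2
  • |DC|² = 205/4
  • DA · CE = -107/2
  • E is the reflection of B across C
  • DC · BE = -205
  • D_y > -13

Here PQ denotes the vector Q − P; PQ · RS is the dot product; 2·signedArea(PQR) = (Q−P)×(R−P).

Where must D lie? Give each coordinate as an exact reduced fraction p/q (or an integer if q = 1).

D = (11/2, -12)

1. D_x = 11/2  [line -6·x + 28·y + 369 = 0 ∩ |DC|² = 205/4]
2. D_y = -12  [line -6·x + 28·y + 369 = 0 ∩ |DC|² = 205/4]
   → D = (11/2, -12)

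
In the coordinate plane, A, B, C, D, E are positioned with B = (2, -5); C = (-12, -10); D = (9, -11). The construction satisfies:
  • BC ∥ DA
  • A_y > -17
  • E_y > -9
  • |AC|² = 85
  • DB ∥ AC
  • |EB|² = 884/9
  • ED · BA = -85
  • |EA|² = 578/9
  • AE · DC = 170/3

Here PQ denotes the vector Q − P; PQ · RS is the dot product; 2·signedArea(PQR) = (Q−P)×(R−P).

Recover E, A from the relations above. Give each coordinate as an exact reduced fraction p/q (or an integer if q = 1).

A = (-5, -16)
E = (-22/3, -25/3)

1. A_x = -5  [DB ∥ AC ∩ BC ∥ DA]
2. A_y = -16  [DB ∥ AC ∩ BC ∥ DA]
   → A = (-5, -16)
3. E_x = -22/3  [ED · BA = -85 ∩ AE · DC = 170/3]
4. E_y = -25/3  [ED · BA = -85 ∩ AE · DC = 170/3]
   → E = (-22/3, -25/3)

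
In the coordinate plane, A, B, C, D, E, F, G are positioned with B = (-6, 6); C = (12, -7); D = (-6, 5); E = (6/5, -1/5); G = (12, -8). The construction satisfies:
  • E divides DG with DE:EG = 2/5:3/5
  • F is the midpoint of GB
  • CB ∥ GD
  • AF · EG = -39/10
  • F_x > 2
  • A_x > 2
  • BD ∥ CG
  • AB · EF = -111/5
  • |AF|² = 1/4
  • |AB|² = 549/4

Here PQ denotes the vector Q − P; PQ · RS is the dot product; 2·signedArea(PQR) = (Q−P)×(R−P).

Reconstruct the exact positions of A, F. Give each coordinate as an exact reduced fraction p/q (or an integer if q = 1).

A = (3, -3/2)
F = (3, -1)

1. F_x = 3  [F is the midpoint of GB]
2. F_y = -1  [F is the midpoint of GB]
   → F = (3, -1)
3. A_x = 3  [AF · EG = -39/10 ∩ AB · EF = -111/5]
4. A_y = -3/2  [AF · EG = -39/10 ∩ AB · EF = -111/5]
   → A = (3, -3/2)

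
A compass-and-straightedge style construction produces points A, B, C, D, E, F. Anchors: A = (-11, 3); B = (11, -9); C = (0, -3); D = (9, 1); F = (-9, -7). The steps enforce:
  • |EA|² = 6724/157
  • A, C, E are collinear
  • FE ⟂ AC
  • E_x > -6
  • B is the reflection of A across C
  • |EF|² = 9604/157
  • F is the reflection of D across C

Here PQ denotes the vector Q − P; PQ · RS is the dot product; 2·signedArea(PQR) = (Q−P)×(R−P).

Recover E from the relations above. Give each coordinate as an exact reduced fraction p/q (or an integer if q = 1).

E = (-825/157, -21/157)

1. E_x = -825/157  [A, C, E are collinear ∩ FE ⟂ AC]
2. E_y = -21/157  [A, C, E are collinear ∩ FE ⟂ AC]
   → E = (-825/157, -21/157)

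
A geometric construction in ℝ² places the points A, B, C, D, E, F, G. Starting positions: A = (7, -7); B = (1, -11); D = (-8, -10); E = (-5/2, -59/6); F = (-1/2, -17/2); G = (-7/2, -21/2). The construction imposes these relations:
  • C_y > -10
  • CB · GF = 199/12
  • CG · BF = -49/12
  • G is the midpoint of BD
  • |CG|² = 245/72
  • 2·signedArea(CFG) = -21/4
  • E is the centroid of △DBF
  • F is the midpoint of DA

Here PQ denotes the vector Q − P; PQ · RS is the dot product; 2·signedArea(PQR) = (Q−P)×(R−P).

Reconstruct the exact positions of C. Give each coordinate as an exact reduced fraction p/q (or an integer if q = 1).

1. C_x = -21/4  [2·signedArea(CFG) = -21/4 ∩ CG · BF = -49/12]
2. C_y = -119/12  [2·signedArea(CFG) = -21/4 ∩ CG · BF = -49/12]
   → C = (-21/4, -119/12)

C = (-21/4, -119/12)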